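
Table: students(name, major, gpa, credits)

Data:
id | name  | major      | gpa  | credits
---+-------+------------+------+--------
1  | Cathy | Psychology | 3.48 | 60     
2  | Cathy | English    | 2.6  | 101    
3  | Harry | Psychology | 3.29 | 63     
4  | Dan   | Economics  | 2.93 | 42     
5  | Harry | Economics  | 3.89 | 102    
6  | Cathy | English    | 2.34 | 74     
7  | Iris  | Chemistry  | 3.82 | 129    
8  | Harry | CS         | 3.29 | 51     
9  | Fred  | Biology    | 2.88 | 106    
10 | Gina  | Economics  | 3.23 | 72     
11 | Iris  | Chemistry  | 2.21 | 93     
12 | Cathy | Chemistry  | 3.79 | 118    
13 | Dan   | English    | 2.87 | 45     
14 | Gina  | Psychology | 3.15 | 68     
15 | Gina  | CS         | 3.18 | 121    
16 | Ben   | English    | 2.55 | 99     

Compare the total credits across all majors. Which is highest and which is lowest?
SELECT major, SUM(credits)
FROM students
GROUP BY major
ORDER BY SUM(credits)

All groups:
  Biology: 106
  CS: 172
  Psychology: 191
  Economics: 216
  English: 319
  Chemistry: 340

Highest: Chemistry (340)
Lowest: Biology (106)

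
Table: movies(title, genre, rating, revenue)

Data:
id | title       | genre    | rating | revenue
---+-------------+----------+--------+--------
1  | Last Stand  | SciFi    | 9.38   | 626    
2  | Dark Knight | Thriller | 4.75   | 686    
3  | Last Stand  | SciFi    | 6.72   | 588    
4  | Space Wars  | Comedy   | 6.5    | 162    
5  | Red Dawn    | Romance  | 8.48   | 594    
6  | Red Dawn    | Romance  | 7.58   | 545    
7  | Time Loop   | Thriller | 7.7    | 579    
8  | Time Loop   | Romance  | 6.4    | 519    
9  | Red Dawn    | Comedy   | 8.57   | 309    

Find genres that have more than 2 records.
SELECT genre, COUNT(*) as cnt
FROM movies
GROUP BY genre
HAVING COUNT(*) > 2

Result:
  Romance: 3

Note: HAVING filters groups after aggregation, WHERE filters rows before.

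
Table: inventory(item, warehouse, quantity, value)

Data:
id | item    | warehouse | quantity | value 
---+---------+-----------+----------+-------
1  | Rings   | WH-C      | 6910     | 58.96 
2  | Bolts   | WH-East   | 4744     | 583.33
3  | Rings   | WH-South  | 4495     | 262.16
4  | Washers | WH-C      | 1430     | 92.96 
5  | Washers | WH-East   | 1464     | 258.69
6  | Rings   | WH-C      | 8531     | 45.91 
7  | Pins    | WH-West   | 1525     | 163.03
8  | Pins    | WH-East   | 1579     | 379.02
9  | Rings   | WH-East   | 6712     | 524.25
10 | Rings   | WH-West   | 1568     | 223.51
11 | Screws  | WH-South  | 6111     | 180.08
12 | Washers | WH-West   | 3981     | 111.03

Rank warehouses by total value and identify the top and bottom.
SELECT warehouse, SUM(value)
FROM inventory
GROUP BY warehouse
ORDER BY SUM(value)

All groups:
  WH-C: 197.83
  WH-South: 442.24
  WH-West: 497.57
  WH-East: 1745.29

Highest: WH-East (1745.29)
Lowest: WH-C (197.83)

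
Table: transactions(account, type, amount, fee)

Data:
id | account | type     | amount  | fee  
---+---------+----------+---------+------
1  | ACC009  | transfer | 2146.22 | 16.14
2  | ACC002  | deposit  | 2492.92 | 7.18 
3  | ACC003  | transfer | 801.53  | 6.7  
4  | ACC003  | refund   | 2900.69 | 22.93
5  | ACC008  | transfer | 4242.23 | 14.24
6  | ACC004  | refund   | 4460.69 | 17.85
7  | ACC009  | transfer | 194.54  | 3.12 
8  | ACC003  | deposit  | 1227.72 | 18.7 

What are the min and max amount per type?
SELECT type, MIN(amount), MAX(amount)
FROM transactions
GROUP BY type

Result:
  deposit: min=1227.72, max=2492.92
  refund: min=2900.69, max=4460.69
  transfer: min=194.54, max=4242.23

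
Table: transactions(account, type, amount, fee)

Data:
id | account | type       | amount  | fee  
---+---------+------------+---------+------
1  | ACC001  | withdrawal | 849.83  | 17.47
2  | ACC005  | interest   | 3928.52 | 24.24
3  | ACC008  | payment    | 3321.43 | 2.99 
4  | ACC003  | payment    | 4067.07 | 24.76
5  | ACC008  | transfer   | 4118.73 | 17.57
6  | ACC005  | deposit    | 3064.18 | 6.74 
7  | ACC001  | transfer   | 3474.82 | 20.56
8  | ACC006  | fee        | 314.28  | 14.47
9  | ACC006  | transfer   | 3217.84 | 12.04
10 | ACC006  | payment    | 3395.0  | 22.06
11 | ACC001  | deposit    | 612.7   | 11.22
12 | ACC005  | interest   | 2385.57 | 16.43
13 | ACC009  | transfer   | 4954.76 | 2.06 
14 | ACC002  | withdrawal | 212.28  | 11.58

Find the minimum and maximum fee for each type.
SELECT type, MIN(fee), MAX(fee)
FROM transactions
GROUP BY type

Result:
  deposit: min=6.74, max=11.22
  fee: min=14.47, max=14.47
  interest: min=16.43, max=24.24
  payment: min=2.99, max=24.76
  transfer: min=2.06, max=20.56
  withdrawal: min=11.58, max=17.47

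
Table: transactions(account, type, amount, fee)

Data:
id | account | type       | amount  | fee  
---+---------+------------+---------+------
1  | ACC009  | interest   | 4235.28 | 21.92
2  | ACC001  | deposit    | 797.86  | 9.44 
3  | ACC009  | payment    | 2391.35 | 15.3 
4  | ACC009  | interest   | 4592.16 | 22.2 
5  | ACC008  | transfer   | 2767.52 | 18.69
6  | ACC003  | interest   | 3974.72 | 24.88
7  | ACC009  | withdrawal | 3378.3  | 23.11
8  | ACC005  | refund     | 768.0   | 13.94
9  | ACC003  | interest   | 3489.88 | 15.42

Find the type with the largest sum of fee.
SELECT type, SUM(fee) as val
FROM transactions
GROUP BY type
ORDER BY val DESC
LIMIT 1

Result: interest with sum(fee) = 84.42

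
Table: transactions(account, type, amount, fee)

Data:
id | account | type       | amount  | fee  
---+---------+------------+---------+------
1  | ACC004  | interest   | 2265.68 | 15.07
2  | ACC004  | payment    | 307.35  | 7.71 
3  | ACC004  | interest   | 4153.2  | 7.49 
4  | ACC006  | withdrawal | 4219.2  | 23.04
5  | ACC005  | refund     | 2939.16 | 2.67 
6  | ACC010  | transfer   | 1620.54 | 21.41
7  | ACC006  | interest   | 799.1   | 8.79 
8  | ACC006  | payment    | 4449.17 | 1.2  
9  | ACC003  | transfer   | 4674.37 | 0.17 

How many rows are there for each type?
SELECT type, COUNT(*) as count
FROM transactions
GROUP BY type

Result:
  interest: 3
  payment: 2
  refund: 1
  transfer: 2
  withdrawal: 1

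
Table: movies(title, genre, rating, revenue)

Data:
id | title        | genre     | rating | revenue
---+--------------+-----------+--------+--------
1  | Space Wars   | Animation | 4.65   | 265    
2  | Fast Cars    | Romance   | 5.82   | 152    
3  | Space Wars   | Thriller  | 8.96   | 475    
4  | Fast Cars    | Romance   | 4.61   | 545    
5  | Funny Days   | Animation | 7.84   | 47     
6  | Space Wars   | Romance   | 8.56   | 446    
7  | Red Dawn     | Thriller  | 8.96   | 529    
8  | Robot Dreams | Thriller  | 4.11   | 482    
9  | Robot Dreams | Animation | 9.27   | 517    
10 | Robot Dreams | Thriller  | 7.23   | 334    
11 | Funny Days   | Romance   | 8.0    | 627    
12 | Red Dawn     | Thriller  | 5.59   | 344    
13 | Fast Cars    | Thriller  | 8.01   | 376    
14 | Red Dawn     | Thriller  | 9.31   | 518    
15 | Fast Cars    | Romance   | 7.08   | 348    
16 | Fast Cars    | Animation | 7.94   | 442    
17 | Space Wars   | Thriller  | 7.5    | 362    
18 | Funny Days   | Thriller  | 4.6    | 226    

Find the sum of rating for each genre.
SELECT genre, SUM(rating) as result
FROM movies
GROUP BY genre

Result:
  Animation: 29.70
  Romance: 34.07
  Thriller: 64.27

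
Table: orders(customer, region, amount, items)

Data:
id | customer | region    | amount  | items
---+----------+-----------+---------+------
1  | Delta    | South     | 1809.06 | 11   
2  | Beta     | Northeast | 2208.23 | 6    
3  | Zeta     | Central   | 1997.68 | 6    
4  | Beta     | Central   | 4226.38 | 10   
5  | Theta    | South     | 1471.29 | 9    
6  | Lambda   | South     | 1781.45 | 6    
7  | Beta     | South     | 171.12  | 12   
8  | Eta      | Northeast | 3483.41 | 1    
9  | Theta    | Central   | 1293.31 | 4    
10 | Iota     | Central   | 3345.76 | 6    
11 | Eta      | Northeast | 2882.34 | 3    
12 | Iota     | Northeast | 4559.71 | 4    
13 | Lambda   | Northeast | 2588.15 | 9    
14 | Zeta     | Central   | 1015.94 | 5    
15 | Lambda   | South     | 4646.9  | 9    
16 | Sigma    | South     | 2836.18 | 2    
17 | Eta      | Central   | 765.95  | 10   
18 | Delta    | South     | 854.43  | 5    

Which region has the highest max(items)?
SELECT region, MAX(items) as val
FROM orders
GROUP BY region
ORDER BY val DESC
LIMIT 1

Result: South with max(items) = 12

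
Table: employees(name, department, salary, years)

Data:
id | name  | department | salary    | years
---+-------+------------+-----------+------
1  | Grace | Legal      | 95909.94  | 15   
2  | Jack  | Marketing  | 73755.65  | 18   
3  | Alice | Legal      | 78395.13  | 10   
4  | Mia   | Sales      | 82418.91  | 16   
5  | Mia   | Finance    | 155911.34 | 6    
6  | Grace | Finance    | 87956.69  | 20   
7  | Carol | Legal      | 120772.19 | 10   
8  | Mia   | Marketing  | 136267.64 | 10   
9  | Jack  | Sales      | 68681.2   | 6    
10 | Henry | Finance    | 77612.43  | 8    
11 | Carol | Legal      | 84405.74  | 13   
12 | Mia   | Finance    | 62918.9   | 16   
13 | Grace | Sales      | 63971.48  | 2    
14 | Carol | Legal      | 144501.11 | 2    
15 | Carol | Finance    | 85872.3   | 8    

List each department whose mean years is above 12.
SELECT department, AVG(years)
FROM employees
GROUP BY department
HAVING AVG(years) > 12

Result:
  Marketing: avg=14.00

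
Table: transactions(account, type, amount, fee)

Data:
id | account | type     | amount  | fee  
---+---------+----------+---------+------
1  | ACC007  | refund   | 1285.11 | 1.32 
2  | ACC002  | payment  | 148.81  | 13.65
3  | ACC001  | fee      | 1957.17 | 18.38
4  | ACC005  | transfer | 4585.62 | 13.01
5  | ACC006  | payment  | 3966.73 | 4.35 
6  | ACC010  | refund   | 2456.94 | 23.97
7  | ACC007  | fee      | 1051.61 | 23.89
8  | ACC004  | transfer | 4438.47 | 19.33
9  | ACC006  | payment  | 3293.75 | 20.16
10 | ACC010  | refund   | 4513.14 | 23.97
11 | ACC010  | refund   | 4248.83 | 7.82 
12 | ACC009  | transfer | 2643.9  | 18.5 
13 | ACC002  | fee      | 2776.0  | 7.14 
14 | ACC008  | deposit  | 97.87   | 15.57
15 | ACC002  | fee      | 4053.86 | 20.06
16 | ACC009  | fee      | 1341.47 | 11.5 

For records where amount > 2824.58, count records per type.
SELECT type, COUNT(*)
FROM transactions
WHERE amount > 2824.58
GROUP BY type

Note: WHERE filters rows before grouping.

Result:
  fee: 1
  payment: 2
  refund: 2
  transfer: 2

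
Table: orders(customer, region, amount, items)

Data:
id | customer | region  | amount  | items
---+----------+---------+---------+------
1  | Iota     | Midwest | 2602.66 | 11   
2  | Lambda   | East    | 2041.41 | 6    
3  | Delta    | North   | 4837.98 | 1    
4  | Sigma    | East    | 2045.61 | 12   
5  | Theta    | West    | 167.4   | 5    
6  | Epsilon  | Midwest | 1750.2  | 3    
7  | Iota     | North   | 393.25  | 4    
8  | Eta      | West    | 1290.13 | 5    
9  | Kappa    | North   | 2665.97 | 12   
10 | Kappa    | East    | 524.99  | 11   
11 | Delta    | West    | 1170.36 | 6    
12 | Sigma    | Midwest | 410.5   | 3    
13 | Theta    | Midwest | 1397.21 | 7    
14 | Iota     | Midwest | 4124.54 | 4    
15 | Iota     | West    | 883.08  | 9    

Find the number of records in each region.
SELECT region, COUNT(*) as count
FROM orders
GROUP BY region

Result:
  East: 3
  Midwest: 5
  North: 3
  West: 4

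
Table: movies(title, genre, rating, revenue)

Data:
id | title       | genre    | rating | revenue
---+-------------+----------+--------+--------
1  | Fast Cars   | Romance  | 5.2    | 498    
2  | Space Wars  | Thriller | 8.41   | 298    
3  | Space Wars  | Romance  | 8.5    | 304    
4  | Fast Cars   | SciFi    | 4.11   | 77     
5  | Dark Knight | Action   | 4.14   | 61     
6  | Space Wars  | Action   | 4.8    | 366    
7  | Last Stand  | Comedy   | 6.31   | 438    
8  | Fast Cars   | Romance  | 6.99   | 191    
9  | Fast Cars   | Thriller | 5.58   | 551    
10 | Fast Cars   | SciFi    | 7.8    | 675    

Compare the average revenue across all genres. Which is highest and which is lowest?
SELECT genre, AVG(revenue)
FROM movies
GROUP BY genre
ORDER BY AVG(revenue)

All groups:
  Action: 213.50
  Romance: 331.00
  SciFi: 376.00
  Thriller: 424.50
  Comedy: 438.00

Highest: Comedy (438.00)
Lowest: Action (213.50)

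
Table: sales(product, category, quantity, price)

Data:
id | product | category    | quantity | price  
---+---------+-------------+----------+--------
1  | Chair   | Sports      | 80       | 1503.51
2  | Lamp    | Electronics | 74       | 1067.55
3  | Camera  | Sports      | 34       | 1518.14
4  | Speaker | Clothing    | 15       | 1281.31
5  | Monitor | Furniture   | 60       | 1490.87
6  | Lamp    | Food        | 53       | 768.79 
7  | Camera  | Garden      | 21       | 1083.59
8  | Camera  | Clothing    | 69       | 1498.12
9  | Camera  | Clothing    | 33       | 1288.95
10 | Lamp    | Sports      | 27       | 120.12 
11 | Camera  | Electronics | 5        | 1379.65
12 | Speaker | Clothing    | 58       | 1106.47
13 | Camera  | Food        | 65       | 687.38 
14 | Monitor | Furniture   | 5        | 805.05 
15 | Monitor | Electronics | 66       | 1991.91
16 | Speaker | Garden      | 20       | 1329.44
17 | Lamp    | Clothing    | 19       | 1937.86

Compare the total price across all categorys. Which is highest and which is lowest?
SELECT category, SUM(price)
FROM sales
GROUP BY category
ORDER BY SUM(price)

All groups:
  Food: 1456.17
  Furniture: 2295.92
  Garden: 2413.03
  Sports: 3141.77
  Electronics: 4439.11
  Clothing: 7112.71

Highest: Clothing (7112.71)
Lowest: Food (1456.17)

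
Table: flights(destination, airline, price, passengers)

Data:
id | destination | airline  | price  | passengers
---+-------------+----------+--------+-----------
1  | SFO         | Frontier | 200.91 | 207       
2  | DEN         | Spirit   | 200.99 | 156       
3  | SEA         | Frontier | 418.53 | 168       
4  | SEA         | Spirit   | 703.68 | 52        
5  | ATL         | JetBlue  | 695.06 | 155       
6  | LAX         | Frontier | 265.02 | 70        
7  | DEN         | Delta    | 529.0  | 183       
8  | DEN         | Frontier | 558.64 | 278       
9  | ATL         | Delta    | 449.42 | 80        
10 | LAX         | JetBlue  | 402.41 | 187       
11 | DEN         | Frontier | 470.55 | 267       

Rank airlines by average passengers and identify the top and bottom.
SELECT airline, AVG(passengers)
FROM flights
GROUP BY airline
ORDER BY AVG(passengers)

All groups:
  Spirit: 104.00
  Delta: 131.50
  JetBlue: 171.00
  Frontier: 198.00

Highest: Frontier (198.00)
Lowest: Spirit (104.00)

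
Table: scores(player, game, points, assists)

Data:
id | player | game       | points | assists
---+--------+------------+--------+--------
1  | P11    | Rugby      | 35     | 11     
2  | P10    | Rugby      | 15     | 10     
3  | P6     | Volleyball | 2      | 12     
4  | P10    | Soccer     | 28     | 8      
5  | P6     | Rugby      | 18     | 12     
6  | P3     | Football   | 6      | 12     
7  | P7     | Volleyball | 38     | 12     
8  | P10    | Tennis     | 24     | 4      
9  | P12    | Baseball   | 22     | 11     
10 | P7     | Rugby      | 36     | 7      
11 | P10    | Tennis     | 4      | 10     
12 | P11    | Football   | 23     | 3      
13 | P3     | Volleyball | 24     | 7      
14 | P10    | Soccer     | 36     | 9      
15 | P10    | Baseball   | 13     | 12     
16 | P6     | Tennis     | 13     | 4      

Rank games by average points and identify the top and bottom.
SELECT game, AVG(points)
FROM scores
GROUP BY game
ORDER BY AVG(points)

All groups:
  Tennis: 13.67
  Football: 14.50
  Baseball: 17.50
  Volleyball: 21.33
  Rugby: 26.00
  Soccer: 32.00

Highest: Soccer (32.00)
Lowest: Tennis (13.67)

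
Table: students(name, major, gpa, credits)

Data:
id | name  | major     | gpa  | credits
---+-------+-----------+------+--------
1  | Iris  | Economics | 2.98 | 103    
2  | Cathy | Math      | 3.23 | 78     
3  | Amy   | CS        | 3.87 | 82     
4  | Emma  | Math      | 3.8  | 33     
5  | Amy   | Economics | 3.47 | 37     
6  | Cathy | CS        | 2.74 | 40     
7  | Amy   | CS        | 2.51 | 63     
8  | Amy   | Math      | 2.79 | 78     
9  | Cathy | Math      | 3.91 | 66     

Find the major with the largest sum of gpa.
SELECT major, SUM(gpa) as val
FROM students
GROUP BY major
ORDER BY val DESC
LIMIT 1

Result: Math with sum(gpa) = 13.73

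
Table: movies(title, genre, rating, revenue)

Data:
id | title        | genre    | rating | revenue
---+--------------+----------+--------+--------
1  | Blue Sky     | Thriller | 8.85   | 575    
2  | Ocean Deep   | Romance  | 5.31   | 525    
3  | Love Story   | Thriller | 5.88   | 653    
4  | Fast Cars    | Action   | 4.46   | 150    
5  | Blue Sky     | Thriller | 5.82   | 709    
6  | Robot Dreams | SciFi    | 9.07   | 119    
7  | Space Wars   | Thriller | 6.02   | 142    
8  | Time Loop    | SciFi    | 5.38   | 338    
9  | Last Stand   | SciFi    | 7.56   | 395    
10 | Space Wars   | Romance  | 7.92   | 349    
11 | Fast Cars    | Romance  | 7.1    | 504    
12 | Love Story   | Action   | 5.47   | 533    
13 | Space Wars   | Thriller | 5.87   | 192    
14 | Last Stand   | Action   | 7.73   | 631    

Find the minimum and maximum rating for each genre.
SELECT genre, MIN(rating), MAX(rating)
FROM movies
GROUP BY genre

Result:
  Action: min=4.46, max=7.73
  Romance: min=5.31, max=7.92
  SciFi: min=5.38, max=9.07
  Thriller: min=5.82, max=8.85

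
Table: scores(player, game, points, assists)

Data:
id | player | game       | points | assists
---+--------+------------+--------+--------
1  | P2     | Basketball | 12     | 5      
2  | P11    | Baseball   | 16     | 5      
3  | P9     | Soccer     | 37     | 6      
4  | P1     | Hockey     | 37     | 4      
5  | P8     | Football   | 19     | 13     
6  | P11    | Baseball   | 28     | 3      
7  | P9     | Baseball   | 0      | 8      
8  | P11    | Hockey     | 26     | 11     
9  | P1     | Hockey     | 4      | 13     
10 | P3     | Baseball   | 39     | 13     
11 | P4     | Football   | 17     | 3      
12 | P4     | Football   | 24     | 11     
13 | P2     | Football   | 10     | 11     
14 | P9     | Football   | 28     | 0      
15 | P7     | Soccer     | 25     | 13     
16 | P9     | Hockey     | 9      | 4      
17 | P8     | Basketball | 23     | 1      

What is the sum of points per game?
SELECT game, SUM(points) as result
FROM scores
GROUP BY game

Result:
  Baseball: 83
  Basketball: 35
  Football: 98
  Hockey: 76
  Soccer: 62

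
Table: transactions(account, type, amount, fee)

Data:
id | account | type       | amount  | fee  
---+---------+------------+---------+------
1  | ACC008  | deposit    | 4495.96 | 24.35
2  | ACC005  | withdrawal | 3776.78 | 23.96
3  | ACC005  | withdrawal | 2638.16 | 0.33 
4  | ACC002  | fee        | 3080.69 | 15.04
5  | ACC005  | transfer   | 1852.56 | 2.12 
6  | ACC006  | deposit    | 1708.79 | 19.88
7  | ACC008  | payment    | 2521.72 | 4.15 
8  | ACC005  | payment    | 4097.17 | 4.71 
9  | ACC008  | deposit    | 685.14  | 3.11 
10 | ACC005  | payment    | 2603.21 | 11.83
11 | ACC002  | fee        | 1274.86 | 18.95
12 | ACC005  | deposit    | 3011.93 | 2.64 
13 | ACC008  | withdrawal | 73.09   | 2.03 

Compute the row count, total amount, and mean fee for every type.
SELECT type,
       COUNT(*) as cnt,
       SUM(amount) as total_amount,
       AVG(fee) as avg_fee
FROM transactions
GROUP BY type

Result:
  deposit: 4 records, 9901.82 total amount, 12.50 avg fee
  fee: 2 records, 4355.55 total amount, 17.00 avg fee
  payment: 3 records, 9222.10 total amount, 6.90 avg fee
  transfer: 1 records, 1852.56 total amount, 2.12 avg fee
  withdrawal: 3 records, 6488.03 total amount, 8.77 avg fee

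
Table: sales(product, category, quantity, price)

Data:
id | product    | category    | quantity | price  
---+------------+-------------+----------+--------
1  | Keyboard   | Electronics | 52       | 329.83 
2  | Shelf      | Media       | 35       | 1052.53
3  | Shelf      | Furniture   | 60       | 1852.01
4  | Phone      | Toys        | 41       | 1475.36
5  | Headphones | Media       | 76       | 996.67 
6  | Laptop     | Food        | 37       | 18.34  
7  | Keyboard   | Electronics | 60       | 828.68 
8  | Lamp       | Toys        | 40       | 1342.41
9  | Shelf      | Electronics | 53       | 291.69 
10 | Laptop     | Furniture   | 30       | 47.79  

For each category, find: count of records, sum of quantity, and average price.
SELECT category,
       COUNT(*) as cnt,
       SUM(quantity) as total_quantity,
       AVG(price) as avg_price
FROM sales
GROUP BY category

Result:
  Electronics: 3 records, 165 total quantity, 483.40 avg price
  Food: 1 records, 37 total quantity, 18.34 avg price
  Furniture: 2 records, 90 total quantity, 949.90 avg price
  Media: 2 records, 111 total quantity, 1024.60 avg price
  Toys: 2 records, 81 total quantity, 1408.89 avg price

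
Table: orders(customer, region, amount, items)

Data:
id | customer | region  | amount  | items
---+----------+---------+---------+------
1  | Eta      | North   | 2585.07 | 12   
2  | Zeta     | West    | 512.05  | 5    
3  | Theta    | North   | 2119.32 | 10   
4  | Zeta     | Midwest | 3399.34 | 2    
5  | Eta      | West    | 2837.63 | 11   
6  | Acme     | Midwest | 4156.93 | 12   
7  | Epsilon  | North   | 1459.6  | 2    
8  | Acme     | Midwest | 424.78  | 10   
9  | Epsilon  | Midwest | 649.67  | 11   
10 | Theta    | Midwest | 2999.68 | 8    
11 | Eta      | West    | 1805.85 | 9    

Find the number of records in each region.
SELECT region, COUNT(*) as count
FROM orders
GROUP BY region

Result:
  Midwest: 5
  North: 3
  West: 3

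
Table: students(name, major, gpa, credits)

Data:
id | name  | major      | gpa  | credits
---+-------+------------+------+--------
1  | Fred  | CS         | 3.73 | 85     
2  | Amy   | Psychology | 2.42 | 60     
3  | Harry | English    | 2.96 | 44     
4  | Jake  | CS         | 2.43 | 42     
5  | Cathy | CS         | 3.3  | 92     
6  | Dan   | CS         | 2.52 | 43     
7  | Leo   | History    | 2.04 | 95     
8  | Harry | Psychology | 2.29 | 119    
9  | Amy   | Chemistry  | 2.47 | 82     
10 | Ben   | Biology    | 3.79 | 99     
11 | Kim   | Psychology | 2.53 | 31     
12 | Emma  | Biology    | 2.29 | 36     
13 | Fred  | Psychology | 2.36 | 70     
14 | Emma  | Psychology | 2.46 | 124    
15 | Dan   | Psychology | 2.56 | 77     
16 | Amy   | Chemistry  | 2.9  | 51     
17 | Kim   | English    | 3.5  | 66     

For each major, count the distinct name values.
SELECT major, COUNT(DISTINCT name)
FROM students
GROUP BY major

Result:
  Biology: 2 distinct
  CS: 4 distinct
  Chemistry: 1 distinct
  English: 2 distinct
  History: 1 distinct
  Psychology: 6 distinct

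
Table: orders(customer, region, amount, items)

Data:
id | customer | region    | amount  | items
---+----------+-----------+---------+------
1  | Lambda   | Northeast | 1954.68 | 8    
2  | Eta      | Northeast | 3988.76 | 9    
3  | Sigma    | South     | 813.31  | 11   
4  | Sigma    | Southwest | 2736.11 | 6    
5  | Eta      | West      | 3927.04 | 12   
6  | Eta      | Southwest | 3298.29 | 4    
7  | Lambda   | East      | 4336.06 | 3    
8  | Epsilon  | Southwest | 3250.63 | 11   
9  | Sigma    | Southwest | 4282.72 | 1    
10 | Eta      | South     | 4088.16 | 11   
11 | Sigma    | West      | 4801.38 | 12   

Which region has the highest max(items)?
SELECT region, MAX(items) as val
FROM orders
GROUP BY region
ORDER BY val DESC
LIMIT 1

Result: West with max(items) = 12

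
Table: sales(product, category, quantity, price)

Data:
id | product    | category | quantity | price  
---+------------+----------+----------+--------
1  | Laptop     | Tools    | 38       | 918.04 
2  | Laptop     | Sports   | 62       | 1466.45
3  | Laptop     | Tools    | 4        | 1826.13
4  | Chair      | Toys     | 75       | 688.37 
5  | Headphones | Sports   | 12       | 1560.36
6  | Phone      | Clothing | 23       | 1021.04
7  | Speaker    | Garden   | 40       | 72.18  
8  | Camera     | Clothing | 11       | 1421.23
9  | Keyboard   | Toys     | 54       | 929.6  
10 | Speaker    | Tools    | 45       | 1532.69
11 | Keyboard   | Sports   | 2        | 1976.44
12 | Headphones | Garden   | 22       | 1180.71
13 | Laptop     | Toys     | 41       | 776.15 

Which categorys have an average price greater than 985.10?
SELECT category, AVG(price)
FROM sales
GROUP BY category
HAVING AVG(price) > 985.10

Result:
  Clothing: avg=1221.14
  Sports: avg=1667.75
  Tools: avg=1425.62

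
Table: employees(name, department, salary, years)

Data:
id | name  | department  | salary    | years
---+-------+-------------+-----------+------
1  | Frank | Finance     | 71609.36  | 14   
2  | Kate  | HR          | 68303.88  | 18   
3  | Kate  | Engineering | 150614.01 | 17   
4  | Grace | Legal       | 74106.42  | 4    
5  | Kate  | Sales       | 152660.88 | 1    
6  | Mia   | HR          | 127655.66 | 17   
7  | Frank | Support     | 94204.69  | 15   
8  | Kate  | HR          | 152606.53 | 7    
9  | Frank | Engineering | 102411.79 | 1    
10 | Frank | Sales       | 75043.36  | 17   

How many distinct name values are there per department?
SELECT department, COUNT(DISTINCT name)
FROM employees
GROUP BY department

Result:
  Engineering: 2 distinct
  Finance: 1 distinct
  HR: 2 distinct
  Legal: 1 distinct
  Sales: 2 distinct
  Support: 1 distinct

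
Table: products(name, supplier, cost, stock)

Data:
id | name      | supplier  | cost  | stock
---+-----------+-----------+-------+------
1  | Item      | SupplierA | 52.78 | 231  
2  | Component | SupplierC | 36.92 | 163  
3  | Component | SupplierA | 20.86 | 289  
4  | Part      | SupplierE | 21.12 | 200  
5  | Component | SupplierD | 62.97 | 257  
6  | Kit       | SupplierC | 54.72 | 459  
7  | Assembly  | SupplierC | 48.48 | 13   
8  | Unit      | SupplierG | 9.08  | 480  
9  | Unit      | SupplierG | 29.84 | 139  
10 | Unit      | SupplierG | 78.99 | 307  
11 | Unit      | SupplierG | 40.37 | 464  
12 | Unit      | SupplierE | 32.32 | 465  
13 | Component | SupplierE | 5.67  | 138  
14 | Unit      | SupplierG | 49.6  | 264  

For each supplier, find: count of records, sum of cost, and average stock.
SELECT supplier,
       COUNT(*) as cnt,
       SUM(cost) as total_cost,
       AVG(stock) as avg_stock
FROM products
GROUP BY supplier

Result:
  SupplierA: 2 records, 73.64 total cost, 260.00 avg stock
  SupplierC: 3 records, 140.12 total cost, 211.67 avg stock
  SupplierD: 1 records, 62.97 total cost, 257.00 avg stock
  SupplierE: 3 records, 59.11 total cost, 267.67 avg stock
  SupplierG: 5 records, 207.88 total cost, 330.80 avg stock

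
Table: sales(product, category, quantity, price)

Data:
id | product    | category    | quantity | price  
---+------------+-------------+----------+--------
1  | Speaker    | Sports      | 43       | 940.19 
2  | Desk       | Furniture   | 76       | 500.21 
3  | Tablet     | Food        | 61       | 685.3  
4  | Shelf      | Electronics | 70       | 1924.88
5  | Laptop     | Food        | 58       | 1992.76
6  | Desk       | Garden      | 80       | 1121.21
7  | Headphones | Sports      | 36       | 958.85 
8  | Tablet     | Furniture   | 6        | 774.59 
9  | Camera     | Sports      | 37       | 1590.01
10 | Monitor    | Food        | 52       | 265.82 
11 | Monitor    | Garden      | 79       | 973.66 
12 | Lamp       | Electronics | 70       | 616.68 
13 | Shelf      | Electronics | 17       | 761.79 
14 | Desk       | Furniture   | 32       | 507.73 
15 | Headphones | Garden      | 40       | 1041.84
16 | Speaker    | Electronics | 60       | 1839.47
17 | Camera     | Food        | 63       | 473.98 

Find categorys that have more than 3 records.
SELECT category, COUNT(*) as cnt
FROM sales
GROUP BY category
HAVING COUNT(*) > 3

Result:
  Electronics: 4
  Food: 4

Note: HAVING filters groups after aggregation, WHERE filters rows before.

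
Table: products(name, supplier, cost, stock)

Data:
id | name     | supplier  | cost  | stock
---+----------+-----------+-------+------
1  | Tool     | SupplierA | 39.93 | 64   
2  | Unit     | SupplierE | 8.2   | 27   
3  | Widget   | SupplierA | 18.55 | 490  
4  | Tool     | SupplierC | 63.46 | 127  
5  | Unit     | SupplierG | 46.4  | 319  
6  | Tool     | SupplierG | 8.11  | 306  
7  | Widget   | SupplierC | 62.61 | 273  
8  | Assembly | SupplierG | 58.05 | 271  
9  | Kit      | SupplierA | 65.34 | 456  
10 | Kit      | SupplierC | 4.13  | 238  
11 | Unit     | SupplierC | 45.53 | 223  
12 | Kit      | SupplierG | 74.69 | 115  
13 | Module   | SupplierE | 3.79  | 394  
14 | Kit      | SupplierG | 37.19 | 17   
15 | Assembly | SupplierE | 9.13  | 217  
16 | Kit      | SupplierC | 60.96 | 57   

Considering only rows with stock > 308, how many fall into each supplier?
SELECT supplier, COUNT(*)
FROM products
WHERE stock > 308
GROUP BY supplier

Note: WHERE filters rows before grouping.

Result:
  SupplierA: 2
  SupplierE: 1
  SupplierG: 1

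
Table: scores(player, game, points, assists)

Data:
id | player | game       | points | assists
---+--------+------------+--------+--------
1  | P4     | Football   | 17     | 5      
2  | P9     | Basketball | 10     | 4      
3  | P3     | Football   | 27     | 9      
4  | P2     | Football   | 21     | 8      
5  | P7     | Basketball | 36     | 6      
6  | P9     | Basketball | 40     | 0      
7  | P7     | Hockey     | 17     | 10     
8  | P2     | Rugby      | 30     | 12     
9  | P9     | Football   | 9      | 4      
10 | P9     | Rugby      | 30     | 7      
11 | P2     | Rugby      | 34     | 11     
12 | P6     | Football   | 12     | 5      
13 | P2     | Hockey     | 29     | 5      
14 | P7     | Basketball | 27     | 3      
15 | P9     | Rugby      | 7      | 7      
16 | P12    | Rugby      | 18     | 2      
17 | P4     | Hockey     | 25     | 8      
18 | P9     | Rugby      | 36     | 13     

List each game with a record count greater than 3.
SELECT game, COUNT(*) as cnt
FROM scores
GROUP BY game
HAVING COUNT(*) > 3

Result:
  Basketball: 4
  Football: 5
  Rugby: 6

Note: HAVING filters groups after aggregation, WHERE filters rows before.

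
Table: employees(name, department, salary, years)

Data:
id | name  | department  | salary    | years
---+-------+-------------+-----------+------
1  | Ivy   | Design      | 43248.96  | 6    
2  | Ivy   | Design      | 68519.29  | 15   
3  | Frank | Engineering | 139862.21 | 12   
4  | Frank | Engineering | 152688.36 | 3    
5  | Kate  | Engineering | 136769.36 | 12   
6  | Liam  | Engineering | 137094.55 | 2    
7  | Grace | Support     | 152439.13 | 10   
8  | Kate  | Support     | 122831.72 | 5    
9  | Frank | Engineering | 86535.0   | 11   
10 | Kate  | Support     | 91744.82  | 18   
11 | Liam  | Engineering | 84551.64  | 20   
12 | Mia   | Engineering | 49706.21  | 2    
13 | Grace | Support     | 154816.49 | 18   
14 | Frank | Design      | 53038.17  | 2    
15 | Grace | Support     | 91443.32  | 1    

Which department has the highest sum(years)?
SELECT department, SUM(years) as val
FROM employees
GROUP BY department
ORDER BY val DESC
LIMIT 1

Result: Engineering with sum(years) = 62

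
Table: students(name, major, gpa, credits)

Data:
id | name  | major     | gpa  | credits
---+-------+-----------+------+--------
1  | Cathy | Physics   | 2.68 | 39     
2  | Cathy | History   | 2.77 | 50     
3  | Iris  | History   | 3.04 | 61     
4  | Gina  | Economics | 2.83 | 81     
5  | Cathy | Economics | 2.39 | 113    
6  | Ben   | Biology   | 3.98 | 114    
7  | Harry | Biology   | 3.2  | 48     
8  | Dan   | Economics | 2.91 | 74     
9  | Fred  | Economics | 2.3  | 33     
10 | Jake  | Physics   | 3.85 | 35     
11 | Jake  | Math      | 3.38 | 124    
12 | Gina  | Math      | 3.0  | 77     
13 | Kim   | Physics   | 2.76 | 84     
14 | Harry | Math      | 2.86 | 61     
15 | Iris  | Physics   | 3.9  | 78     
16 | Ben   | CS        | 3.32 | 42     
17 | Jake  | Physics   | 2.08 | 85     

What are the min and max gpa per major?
SELECT major, MIN(gpa), MAX(gpa)
FROM students
GROUP BY major

Result:
  Biology: min=3.20, max=3.98
  CS: min=3.32, max=3.32
  Economics: min=2.30, max=2.91
  History: min=2.77, max=3.04
  Math: min=2.86, max=3.38
  Physics: min=2.08, max=3.90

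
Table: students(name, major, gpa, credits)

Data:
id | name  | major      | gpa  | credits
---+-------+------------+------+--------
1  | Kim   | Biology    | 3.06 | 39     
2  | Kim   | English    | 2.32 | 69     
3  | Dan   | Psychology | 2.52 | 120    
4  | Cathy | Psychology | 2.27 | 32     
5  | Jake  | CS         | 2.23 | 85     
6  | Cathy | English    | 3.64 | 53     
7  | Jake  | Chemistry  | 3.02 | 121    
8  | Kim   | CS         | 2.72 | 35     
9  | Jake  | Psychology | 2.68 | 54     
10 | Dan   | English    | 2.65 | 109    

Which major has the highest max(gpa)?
SELECT major, MAX(gpa) as val
FROM students
GROUP BY major
ORDER BY val DESC
LIMIT 1

Result: English with max(gpa) = 3.64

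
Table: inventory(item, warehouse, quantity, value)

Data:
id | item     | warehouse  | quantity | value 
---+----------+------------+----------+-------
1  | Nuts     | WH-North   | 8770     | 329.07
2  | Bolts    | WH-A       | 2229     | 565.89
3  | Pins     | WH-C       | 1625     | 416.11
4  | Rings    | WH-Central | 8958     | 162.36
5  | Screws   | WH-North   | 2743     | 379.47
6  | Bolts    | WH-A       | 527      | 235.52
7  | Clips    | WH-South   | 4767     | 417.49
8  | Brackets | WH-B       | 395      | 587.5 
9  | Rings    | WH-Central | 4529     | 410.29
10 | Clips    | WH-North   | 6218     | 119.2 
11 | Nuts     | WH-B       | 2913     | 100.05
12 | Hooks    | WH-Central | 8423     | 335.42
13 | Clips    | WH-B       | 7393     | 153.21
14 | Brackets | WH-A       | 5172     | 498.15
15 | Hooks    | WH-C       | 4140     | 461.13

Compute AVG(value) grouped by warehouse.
SELECT warehouse, AVG(value) as result
FROM inventory
GROUP BY warehouse

Result:
  WH-A: 433.19
  WH-B: 280.25
  WH-C: 438.62
  WH-Central: 302.69
  WH-North: 275.91
  WH-South: 417.49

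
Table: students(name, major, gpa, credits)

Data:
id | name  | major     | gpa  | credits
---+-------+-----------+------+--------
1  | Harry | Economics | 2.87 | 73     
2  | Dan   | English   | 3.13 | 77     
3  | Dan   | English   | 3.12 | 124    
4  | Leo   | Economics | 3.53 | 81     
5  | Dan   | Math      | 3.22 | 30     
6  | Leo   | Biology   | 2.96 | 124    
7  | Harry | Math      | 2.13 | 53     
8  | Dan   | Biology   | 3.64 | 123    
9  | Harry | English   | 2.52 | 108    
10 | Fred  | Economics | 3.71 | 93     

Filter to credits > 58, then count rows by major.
SELECT major, COUNT(*)
FROM students
WHERE credits > 58
GROUP BY major

Note: WHERE filters rows before grouping.

Result:
  Biology: 2
  Economics: 3
  English: 3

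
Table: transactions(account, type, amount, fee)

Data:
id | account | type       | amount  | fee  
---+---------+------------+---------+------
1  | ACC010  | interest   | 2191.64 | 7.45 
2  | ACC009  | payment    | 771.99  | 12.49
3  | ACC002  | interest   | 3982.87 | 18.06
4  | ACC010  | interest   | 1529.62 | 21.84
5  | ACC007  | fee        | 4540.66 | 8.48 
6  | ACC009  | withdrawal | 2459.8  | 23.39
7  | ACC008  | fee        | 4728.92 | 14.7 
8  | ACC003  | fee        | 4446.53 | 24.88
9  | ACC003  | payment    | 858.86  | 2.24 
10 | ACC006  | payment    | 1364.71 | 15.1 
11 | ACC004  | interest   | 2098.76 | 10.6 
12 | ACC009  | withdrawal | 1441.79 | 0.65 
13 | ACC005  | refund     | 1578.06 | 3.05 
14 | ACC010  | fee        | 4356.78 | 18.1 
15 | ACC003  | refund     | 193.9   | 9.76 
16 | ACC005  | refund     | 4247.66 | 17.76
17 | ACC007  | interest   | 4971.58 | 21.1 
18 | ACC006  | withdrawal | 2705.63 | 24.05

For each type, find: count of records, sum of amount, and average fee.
SELECT type,
       COUNT(*) as cnt,
       SUM(amount) as total_amount,
       AVG(fee) as avg_fee
FROM transactions
GROUP BY type

Result:
  fee: 4 records, 18072.89 total amount, 16.54 avg fee
  interest: 5 records, 14774.47 total amount, 15.81 avg fee
  payment: 3 records, 2995.56 total amount, 9.94 avg fee
  refund: 3 records, 6019.62 total amount, 10.19 avg fee
  withdrawal: 3 records, 6607.22 total amount, 16.03 avg fee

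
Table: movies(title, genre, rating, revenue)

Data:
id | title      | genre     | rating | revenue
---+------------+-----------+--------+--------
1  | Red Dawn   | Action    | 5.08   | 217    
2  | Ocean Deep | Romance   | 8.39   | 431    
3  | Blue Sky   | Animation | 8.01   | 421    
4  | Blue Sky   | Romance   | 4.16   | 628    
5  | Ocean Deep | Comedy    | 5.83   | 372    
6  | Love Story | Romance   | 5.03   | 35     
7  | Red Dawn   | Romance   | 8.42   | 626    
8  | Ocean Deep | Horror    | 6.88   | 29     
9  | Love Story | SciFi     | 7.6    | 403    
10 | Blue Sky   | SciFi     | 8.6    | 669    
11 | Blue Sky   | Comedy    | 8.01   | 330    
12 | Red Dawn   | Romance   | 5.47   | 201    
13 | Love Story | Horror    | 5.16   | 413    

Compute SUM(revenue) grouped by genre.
SELECT genre, SUM(revenue) as result
FROM movies
GROUP BY genre

Result:
  Action: 217
  Animation: 421
  Comedy: 702
  Horror: 442
  Romance: 1921
  SciFi: 1072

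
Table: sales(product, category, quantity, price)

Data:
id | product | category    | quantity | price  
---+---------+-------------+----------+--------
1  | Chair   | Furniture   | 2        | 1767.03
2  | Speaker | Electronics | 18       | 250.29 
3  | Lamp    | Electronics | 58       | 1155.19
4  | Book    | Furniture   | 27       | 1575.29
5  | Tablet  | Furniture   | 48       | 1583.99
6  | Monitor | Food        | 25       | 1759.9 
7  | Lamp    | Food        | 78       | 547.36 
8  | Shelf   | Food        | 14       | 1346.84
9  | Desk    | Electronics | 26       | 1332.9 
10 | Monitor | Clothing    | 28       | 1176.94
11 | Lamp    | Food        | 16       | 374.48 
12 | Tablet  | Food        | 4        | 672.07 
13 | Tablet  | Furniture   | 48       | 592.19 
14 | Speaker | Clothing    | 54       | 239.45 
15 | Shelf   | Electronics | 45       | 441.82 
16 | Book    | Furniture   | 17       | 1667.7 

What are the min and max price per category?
SELECT category, MIN(price), MAX(price)
FROM sales
GROUP BY category

Result:
  Clothing: min=239.45, max=1176.94
  Electronics: min=250.29, max=1332.90
  Food: min=374.48, max=1759.90
  Furniture: min=592.19, max=1767.03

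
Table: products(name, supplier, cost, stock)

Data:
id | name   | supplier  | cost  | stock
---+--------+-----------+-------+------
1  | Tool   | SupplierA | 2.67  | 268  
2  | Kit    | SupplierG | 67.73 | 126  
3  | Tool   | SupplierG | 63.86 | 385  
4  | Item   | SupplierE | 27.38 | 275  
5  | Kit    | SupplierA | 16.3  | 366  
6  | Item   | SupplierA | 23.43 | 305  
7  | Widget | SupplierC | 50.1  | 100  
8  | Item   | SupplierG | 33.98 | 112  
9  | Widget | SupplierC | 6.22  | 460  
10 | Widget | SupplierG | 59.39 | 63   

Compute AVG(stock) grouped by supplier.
SELECT supplier, AVG(stock) as result
FROM products
GROUP BY supplier

Result:
  SupplierA: 313.00
  SupplierC: 280.00
  SupplierE: 275.00
  SupplierG: 171.50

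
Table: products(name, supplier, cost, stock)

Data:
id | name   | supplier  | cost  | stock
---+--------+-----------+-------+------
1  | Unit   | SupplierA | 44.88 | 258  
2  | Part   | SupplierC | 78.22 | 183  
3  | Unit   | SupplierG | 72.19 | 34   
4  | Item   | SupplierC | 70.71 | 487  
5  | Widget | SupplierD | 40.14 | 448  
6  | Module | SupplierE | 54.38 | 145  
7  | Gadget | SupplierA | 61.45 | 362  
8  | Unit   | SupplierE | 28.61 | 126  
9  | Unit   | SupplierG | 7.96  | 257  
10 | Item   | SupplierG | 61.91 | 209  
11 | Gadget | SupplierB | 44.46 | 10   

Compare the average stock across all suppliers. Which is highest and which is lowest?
SELECT supplier, AVG(stock)
FROM products
GROUP BY supplier
ORDER BY AVG(stock)

All groups:
  SupplierB: 10.00
  SupplierE: 135.50
  SupplierG: 166.67
  SupplierA: 310.00
  SupplierC: 335.00
  SupplierD: 448.00

Highest: SupplierD (448.00)
Lowest: SupplierB (10.00)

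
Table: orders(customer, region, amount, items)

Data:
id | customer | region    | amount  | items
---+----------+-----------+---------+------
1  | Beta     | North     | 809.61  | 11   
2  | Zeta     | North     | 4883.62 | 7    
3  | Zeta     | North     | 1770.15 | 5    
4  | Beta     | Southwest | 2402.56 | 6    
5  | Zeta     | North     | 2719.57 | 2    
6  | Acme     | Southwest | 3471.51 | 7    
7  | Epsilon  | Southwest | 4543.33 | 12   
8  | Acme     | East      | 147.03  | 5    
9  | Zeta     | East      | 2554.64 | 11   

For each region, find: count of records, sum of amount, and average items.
SELECT region,
       COUNT(*) as cnt,
       SUM(amount) as total_amount,
       AVG(items) as avg_items
FROM orders
GROUP BY region

Result:
  East: 2 records, 2701.67 total amount, 8.00 avg items
  North: 4 records, 10182.95 total amount, 6.25 avg items
  Southwest: 3 records, 10417.40 total amount, 8.33 avg items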